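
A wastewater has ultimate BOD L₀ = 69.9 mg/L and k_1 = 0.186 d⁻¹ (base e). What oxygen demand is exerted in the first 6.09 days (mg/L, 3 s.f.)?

y ≈ 47.4 mg/L

y_t = L₀(1 − e^(−k_1 t)) = 69.9 × (1 − e^(−0.186×6.09))
= 69.9 × (1 − 0.3221) = 69.9 × 0.6779 = 47.38 mg/L.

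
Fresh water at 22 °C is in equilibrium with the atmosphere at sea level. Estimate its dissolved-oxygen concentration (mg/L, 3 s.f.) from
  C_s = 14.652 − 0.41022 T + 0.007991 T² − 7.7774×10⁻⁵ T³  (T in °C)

C_s = 14.652 − 0.41022×22 + 0.007991×22² − 7.7774×10⁻⁵×22³ = 8.667 mg/L.

C_s ≈ 8.67 mg/L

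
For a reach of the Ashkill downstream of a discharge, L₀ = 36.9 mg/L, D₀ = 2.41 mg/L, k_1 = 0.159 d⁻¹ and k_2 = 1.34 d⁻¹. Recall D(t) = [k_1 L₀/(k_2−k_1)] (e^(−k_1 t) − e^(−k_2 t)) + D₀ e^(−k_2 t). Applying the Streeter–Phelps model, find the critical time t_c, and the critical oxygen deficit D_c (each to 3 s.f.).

t_c ≈ 1.24 d; D_c ≈ 3.59 mg/L

With k_2/k_1 = 8.428 and 1 − D₀(k_2−k_1)/(k_1 L₀) = 0.5149,
t_c = ln(8.428 × 0.5149) / (1.34 − 0.159) = ln(4.339) / 1.181 = 1.468/1.181 = 1.243 d.
L(t_c) = L₀ e^(−k_1 t_c) = 36.9 × 0.8207 = 30.28 mg/L, and at the critical point k_2 D_c = k_1 L, so D_c = (0.159/1.34) × 30.28 = 3.593 mg/L.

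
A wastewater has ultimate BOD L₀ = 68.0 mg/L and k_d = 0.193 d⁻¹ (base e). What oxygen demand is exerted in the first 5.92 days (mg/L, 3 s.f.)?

y ≈ 46.3 mg/L

y_t = L₀(1 − e^(−k_d t)) = 68.0 × (1 − e^(−0.193×5.92))
= 68.0 × (1 − 0.3190) = 68.0 × 0.6810 = 46.31 mg/L.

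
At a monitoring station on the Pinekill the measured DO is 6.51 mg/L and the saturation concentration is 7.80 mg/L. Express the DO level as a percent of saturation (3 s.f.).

% saturation = C/C_s × 100 = 6.51/7.80 × 100 = 83.5 %.

83.5 % saturation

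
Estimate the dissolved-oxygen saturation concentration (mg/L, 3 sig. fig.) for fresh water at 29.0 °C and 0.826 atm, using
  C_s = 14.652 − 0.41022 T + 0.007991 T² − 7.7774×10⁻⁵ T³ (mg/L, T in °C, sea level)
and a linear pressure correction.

At sea level: C_s = 14.652 − 0.41022×29.0 + 0.007991×29.0² − 7.7774×10⁻⁵×29.0³ = 7.579 mg/L.
Pressure correction: C_s' = 7.579 × 0.826 = 6.260 mg/L.

C_s ≈ 6.26 mg/L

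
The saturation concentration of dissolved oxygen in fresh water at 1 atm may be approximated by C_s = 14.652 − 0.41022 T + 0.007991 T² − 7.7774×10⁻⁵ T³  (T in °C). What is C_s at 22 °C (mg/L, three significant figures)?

C_s ≈ 8.67 mg/L

C_s = 14.652 − 0.41022×22 + 0.007991×22² − 7.7774×10⁻⁵×22³ = 8.667 mg/L.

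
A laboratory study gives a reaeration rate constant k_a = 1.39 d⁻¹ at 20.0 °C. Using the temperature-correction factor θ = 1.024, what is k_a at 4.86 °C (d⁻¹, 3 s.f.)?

k_a ≈ 0.971 d⁻¹

k_a(T₂) = k_a(T₁) · θ^(T₂−T₁) = 1.39 × 1.024^(4.86−20.0)
= 1.39 × 1.024^-15.1 = 1.39 × 0.6983 = 0.9707 d⁻¹.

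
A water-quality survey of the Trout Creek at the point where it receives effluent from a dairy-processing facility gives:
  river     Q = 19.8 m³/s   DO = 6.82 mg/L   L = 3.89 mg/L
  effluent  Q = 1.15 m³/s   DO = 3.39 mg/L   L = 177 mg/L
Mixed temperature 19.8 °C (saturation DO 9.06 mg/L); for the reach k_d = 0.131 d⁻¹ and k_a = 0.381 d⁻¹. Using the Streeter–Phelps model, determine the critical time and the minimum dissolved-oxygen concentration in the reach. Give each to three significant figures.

Mixed DO = (19.8×6.82 + 1.15×3.39)/(19.8+1.15) = 138.9/20.95 = 6.632 mg/L.
Mixed L₀ = (19.8×3.89 + 1.15×177)/(20.95) = 280.6/20.95 = 13.39 mg/L.
Initial deficit D₀ = C_s − DO₀ = 9.06 − 6.632 = 2.428 mg/L.
t_c = (1/0.2500) ln[(0.381/0.131)(1 − 2.428×0.2500/(0.131×13.39))] = 4.000 × ln(1.902) = 2.572 d.
D_c = (0.131/0.381) × 13.39 × e^(−0.131×2.572) = 0.3438 × 13.39 × 0.7140 = 3.288 mg/L.
Minimum DO = 9.06 − 3.288 = 5.772 mg/L.

t_c ≈ 2.57 d; minimum DO ≈ 5.77 mg/L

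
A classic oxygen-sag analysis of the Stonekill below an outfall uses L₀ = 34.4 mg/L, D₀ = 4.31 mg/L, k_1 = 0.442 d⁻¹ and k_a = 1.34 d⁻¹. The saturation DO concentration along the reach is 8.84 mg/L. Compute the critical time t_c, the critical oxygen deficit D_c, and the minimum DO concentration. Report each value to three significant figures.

t_c ≈ 0.908 d; D_c ≈ 7.60 mg/L; min DO ≈ 1.24 mg/L

t_c = [1/(k_a−k_1)] ln[(k_a/k_1)(1 − D₀(k_a−k_1)/(k_1 L₀))]
= [1/(1.34−0.442)] ln[(1.34/0.442)(1 − 4.31×0.8980/(0.442×34.4))]
= (1/0.8980) ln[3.032 × 0.7455] = 1.114 × ln(2.260) = 1.114 × 0.8153 = 0.9080 d.
L(t_c) = L₀ e^(−k_1 t_c) = 34.4 × 0.6694 = 23.03 mg/L, and at the critical point k_a D_c = k_1 L, so D_c = (0.442/1.34) × 23.03 = 7.596 mg/L.
Minimum DO = C_s − D_c = 8.84 − 7.596 = 1.244 mg/L.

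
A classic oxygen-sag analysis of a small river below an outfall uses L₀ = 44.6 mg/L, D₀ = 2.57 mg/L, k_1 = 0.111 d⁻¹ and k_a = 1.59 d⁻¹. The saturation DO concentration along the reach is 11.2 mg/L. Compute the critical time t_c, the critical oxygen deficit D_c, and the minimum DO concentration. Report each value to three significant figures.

t_c ≈ 0.813 d; D_c ≈ 2.85 mg/L; min DO ≈ 8.35 mg/L

At the critical point dD/dt = 0, so k_1 L₀ e^(−k_1 t) = k_a D. Substituting D(t) from the Streeter–Phelps equation and solving for t gives
t_c = ln[(k_a/k_1)(1 − D₀(k_a−k_1)/(k_1 L₀))] / (k_a−k_1).
Here k_a−k_1 = 1.479 d⁻¹ and 1 − D₀(k_a−k_1)/(k_1 L₀) = 1 − 2.57×1.479/(0.111×44.6) = 0.2322, so
t_c = ln(14.32 × 0.2322) / 1.479 = 1.202 / 1.479 = 0.8126 d.
L(t_c) = L₀ e^(−k_1 t_c) = 44.6 × 0.9137 = 40.75 mg/L, and at the critical point k_a D_c = k_1 L, so D_c = (0.111/1.59) × 40.75 = 2.845 mg/L.
Minimum DO = C_s − D_c = 11.2 − 2.845 = 8.355 mg/L.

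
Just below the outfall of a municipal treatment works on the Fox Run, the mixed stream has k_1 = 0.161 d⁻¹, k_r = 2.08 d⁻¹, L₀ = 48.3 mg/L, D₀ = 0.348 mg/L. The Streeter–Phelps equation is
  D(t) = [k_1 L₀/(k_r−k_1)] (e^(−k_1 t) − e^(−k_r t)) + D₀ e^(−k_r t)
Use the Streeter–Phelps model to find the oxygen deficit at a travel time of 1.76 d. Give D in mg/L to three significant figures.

k_1 L₀/(k_r−k_1) = 0.161×48.3/(2.08−0.161) = 7.776/1.919 = 4.052 mg/L.
e^(−k_1 t) = e^(−0.161×1.760) = 0.7532; e^(−k_r t) = e^(−2.08×1.760) = 0.02571.
D = 4.052 × (0.7532 − 0.02571) + 0.348 × 0.02571 = 2.948 + 0.008948 = 2.957 mg/L.

D ≈ 2.96 mg/L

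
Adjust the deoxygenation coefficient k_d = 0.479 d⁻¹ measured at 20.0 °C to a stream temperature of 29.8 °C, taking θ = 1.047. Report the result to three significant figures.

k_d ≈ 0.751 d⁻¹

k_d(T₂) = k_d(T₁) · θ^(T₂−T₁) = 0.479 × 1.047^(29.8−20.0)
= 0.479 × 1.047^9.80 = 0.479 × 1.568 = 0.7513 d⁻¹.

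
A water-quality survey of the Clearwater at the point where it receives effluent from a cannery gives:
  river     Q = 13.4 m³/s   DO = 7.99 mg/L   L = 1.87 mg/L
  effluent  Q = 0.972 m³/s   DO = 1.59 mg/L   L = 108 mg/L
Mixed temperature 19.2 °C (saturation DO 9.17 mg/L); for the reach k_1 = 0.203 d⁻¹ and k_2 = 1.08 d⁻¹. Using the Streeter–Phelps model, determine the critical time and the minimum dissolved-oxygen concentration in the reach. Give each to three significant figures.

t_c ≈ 0.230 d; minimum DO ≈ 7.55 mg/L

Mixed DO = (13.4×7.99 + 0.972×1.59)/(13.4+0.972) = 108.6/14.37 = 7.557 mg/L.
Mixed L₀ = (13.4×1.87 + 0.972×108)/(14.37) = 130.0/14.37 = 9.048 mg/L.
Initial deficit D₀ = C_s − DO₀ = 9.17 − 7.557 = 1.613 mg/L.
t_c = (1/0.8770) ln[(1.08/0.203)(1 − 1.613×0.8770/(0.203×9.048))] = 1.140 × ln(1.223) = 0.2296 d.
D_c = (0.203/1.08) × 9.048 × e^(−0.203×0.2296) = 0.1880 × 9.048 × 0.9545 = 1.623 mg/L.
Minimum DO = 9.17 − 1.623 = 7.547 mg/L.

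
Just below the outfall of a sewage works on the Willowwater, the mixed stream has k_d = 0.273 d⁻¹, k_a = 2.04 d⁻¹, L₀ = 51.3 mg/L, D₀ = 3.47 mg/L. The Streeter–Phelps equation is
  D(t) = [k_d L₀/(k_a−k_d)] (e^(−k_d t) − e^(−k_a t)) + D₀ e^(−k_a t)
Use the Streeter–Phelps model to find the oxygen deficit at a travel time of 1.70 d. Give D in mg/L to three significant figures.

k_d L₀/(k_a−k_d) = 0.273×51.3/(2.04−0.273) = 14.00/1.767 = 7.926 mg/L.
e^(−k_d t) = e^(−0.273×1.700) = 0.6287; e^(−k_a t) = e^(−2.04×1.700) = 0.03118.
D = 7.926 × (0.6287 − 0.03118) + 3.47 × 0.03118 = 4.736 + 0.1082 = 4.844 mg/L.

D ≈ 4.84 mg/L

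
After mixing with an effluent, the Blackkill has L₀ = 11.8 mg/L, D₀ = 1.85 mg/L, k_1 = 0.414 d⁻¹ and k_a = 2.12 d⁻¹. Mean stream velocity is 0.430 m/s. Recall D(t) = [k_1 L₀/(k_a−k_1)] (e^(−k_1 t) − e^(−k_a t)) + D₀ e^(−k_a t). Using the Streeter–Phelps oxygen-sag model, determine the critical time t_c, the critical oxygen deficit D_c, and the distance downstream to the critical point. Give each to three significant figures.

t_c ≈ 0.349 d; D_c ≈ 1.99 mg/L; x_c ≈ 13.0 km

With k_a/k_1 = 5.121 and 1 − D₀(k_a−k_1)/(k_1 L₀) = 0.3539,
t_c = ln(5.121 × 0.3539) / (2.12 − 0.414) = ln(1.812) / 1.706 = 0.5947/1.706 = 0.3486 d.
L(t_c) = L₀ e^(−k_1 t_c) = 11.8 × 0.8656 = 10.21 mg/L, and at the critical point k_a D_c = k_1 L, so D_c = (0.414/2.12) × 10.21 = 1.995 mg/L.
x_c = v t_c = 0.430 m/s × 0.3486 d × 86400 s/d = 12950 m ≈ 13.0 km.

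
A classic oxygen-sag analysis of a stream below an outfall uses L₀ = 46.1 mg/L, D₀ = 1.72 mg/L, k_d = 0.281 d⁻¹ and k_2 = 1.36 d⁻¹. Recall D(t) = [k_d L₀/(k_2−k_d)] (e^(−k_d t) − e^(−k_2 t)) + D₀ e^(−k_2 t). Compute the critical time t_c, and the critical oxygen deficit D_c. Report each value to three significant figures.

t_c ≈ 1.32 d; D_c ≈ 6.58 mg/L

With k_2/k_d = 4.840 and 1 − D₀(k_2−k_d)/(k_d L₀) = 0.8567,
t_c = ln(4.840 × 0.8567) / (1.36 − 0.281) = ln(4.146) / 1.079 = 1.422/1.079 = 1.318 d.
L(t_c) = L₀ e^(−k_d t_c) = 46.1 × 0.6905 = 31.83 mg/L, and at the critical point k_2 D_c = k_d L, so D_c = (0.281/1.36) × 31.83 = 6.577 mg/L.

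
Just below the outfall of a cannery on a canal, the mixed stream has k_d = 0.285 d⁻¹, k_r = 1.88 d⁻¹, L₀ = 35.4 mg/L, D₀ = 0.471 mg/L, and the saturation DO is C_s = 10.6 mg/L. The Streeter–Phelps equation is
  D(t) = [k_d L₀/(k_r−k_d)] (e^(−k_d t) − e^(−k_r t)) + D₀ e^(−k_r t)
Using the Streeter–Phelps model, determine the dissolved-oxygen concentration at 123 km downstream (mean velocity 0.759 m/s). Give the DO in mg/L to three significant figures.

DO ≈ 7.07 mg/L

Travel time t = x/v = 123 km / (0.759 m/s) = 123000 m / 0.759 m/s = 162100 s = 1.876 d.
k_d L₀/(k_r−k_d) = 0.285×35.4/(1.88−0.285) = 10.09/1.595 = 6.325 mg/L.
e^(−k_d t) = e^(−0.285×1.876) = 0.5859; e^(−k_r t) = e^(−1.88×1.876) = 0.02942.
D = 6.325 × (0.5859 − 0.02942) + 0.471 × 0.02942 = 3.520 + 0.01386 = 3.534 mg/L.
DO = C_s − D = 10.6 − 3.534 = 7.066 mg/L.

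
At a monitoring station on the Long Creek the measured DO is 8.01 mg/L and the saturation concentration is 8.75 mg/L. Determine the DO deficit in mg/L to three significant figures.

D ≈ 0.740 mg/L

D = C_s − C = 8.75 − 8.01 = 0.740 mg/L.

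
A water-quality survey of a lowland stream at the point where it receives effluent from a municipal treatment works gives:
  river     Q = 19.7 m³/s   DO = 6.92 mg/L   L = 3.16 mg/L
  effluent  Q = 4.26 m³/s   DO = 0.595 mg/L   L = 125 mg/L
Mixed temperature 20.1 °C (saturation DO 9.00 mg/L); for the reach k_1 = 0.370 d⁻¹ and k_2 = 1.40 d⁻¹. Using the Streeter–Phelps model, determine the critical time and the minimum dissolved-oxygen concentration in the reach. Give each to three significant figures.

t_c ≈ 0.860 d; minimum DO ≈ 4.23 mg/L

Mixed DO = (19.7×6.92 + 4.26×0.595)/(19.7+4.26) = 138.9/23.96 = 5.795 mg/L.
Mixed L₀ = (19.7×3.16 + 4.26×125)/(23.96) = 594.8/23.96 = 24.82 mg/L.
Initial deficit D₀ = C_s − DO₀ = 9.00 − 5.795 = 3.205 mg/L.
t_c = (1/1.030) ln[(1.40/0.370)(1 − 3.205×1.030/(0.370×24.82))] = 0.9709 × ln(2.424) = 0.8596 d.
D_c = (0.370/1.40) × 24.82 × e^(−0.370×0.8596) = 0.2643 × 24.82 × 0.7276 = 4.773 mg/L.
Minimum DO = 9.00 − 4.773 = 4.227 mg/L.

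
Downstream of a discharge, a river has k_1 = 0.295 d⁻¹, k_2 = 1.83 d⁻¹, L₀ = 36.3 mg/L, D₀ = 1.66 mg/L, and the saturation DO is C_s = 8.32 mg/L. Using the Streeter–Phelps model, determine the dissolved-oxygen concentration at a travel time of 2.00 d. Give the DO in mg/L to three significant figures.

DO ≈ 4.59 mg/L

k_1 L₀/(k_2−k_1) = 0.295×36.3/(1.83−0.295) = 10.71/1.535 = 6.976 mg/L.
e^(−k_1 t) = e^(−0.295×2.000) = 0.5543; e^(−k_2 t) = e^(−1.83×2.000) = 0.02573.
D = 6.976 × (0.5543 − 0.02573) + 1.66 × 0.02573 = 3.688 + 0.04272 = 3.730 mg/L.
DO = C_s − D = 8.32 − 3.730 = 4.590 mg/L.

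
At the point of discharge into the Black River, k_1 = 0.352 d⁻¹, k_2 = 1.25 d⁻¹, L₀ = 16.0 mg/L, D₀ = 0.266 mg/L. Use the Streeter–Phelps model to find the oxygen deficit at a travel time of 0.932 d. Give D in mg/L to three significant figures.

D ≈ 2.64 mg/L

k_1 L₀/(k_2−k_1) = 0.352×16.0/(1.25−0.352) = 5.632/0.8980 = 6.272 mg/L.
e^(−k_1 t) = e^(−0.352×0.9320) = 0.7203; e^(−k_2 t) = e^(−1.25×0.9320) = 0.3119.
D = 6.272 × (0.7203 − 0.3119) + 0.266 × 0.3119 = 2.561 + 0.08297 = 2.644 mg/L.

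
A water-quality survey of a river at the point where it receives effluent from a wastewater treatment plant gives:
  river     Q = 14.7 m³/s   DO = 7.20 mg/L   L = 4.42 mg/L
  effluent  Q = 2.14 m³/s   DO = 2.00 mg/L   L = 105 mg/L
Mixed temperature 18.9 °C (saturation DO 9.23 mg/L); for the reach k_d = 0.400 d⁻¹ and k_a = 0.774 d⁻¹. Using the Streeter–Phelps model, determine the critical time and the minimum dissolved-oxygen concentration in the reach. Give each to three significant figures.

t_c ≈ 1.34 d; minimum DO ≈ 4.03 mg/L

Mixed DO = (14.7×7.20 + 2.14×2.00)/(14.7+2.14) = 110.1/16.84 = 6.539 mg/L.
Mixed L₀ = (14.7×4.42 + 2.14×105)/(16.84) = 289.7/16.84 = 17.20 mg/L.
Initial deficit D₀ = C_s − DO₀ = 9.23 − 6.539 = 2.691 mg/L.
t_c = (1/0.3740) ln[(0.774/0.400)(1 − 2.691×0.3740/(0.400×17.20))] = 2.674 × ln(1.652) = 1.342 d.
D_c = (0.400/0.774) × 17.20 × e^(−0.400×1.342) = 0.5168 × 17.20 × 0.5846 = 5.197 mg/L.
Minimum DO = 9.23 − 5.197 = 4.033 mg/L.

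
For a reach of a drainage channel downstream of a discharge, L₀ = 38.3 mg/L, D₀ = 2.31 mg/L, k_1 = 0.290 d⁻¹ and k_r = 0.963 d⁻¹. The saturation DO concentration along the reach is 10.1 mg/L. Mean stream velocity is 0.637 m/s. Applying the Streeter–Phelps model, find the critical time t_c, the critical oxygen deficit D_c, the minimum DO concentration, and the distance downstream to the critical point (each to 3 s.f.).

With k_r/k_1 = 3.321 and 1 − D₀(k_r−k_1)/(k_1 L₀) = 0.8600,
t_c = ln(3.321 × 0.8600) / (0.963 − 0.290) = ln(2.856) / 0.6730 = 1.049/0.6730 = 1.559 d.
D_c = (k_1/k_r) L₀ e^(−k_1 t_c) = (0.290/0.963) × 38.3 × e^(−0.290×1.559) = 0.3011 × 38.3 × 0.6362 = 7.338 mg/L.
Minimum DO = C_s − D_c = 10.1 − 7.338 = 2.762 mg/L.
x_c = v t_c = 0.637 m/s × 1.559 d × 86400 s/d = 85820 m ≈ 85.8 km.

t_c ≈ 1.56 d; D_c ≈ 7.34 mg/L; min DO ≈ 2.76 mg/L; x_c ≈ 85.8 km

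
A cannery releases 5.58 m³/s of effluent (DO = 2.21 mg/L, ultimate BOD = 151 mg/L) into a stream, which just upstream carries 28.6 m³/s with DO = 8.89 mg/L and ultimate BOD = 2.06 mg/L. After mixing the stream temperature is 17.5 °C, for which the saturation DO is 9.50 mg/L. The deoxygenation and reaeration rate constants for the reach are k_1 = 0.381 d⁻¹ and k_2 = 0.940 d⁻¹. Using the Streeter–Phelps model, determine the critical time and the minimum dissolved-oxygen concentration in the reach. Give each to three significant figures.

t_c ≈ 1.44 d; minimum DO ≈ 3.32 mg/L

Mixed DO = (28.6×8.89 + 5.58×2.21)/(28.6+5.58) = 266.6/34.18 = 7.799 mg/L.
Mixed L₀ = (28.6×2.06 + 5.58×151)/(34.18) = 901.5/34.18 = 26.37 mg/L.
Initial deficit D₀ = C_s − DO₀ = 9.50 − 7.799 = 1.701 mg/L.
t_c = (1/0.5590) ln[(0.940/0.381)(1 − 1.701×0.5590/(0.381×26.37))] = 1.789 × ln(2.234) = 1.438 d.
D_c = (0.381/0.940) × 26.37 × e^(−0.381×1.438) = 0.4053 × 26.37 × 0.5782 = 6.181 mg/L.
Minimum DO = 9.50 − 6.181 = 3.319 mg/L.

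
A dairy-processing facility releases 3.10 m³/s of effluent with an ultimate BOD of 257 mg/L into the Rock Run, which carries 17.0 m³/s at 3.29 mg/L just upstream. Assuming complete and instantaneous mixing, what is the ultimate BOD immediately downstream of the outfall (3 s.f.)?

Flow-weighted mixing: C = (Q_r C_r + Q_w C_w)/(Q_r + Q_w)
= (17.0×3.29 + 3.10×257)/(17.0 + 3.10) = 852.6/20.10 = 42.42 mg/L.

42.4 mg/L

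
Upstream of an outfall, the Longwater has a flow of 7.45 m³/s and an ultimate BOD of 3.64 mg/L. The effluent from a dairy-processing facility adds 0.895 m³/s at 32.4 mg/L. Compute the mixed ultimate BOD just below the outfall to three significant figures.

6.72 mg/L

Flow-weighted mixing: C = (Q_r C_r + Q_w C_w)/(Q_r + Q_w)
= (7.45×3.64 + 0.895×32.4)/(7.45 + 0.895) = 56.12/8.345 = 6.725 mg/L.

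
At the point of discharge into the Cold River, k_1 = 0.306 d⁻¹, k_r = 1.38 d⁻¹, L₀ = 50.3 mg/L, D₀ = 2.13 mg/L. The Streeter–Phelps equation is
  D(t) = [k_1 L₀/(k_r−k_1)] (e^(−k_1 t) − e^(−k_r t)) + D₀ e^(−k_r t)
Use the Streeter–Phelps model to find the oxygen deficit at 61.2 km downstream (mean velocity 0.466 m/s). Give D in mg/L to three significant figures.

Travel time t = x/v = 61.2 km / (0.466 m/s) = 61200 m / 0.466 m/s = 131300 s = 1.520 d.
k_1 L₀/(k_r−k_1) = 0.306×50.3/(1.38−0.306) = 15.39/1.074 = 14.33 mg/L.
e^(−k_1 t) = e^(−0.306×1.520) = 0.6281; e^(−k_r t) = e^(−1.38×1.520) = 0.1227.
D = 14.33 × (0.6281 − 0.1227) + 2.13 × 0.1227 = 7.242 + 0.2614 = 7.503 mg/L.

D ≈ 7.50 mg/L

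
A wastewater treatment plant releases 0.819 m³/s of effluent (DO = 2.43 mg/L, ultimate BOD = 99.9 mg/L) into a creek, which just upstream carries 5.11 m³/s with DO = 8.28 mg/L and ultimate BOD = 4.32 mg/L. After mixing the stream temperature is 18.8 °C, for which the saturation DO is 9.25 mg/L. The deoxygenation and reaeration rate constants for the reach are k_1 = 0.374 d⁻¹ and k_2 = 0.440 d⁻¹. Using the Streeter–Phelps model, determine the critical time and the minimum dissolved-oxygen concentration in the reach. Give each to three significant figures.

t_c ≈ 2.19 d; minimum DO ≈ 2.68 mg/L

Mixed DO = (5.11×8.28 + 0.819×2.43)/(5.11+0.819) = 44.30/5.929 = 7.472 mg/L.
Mixed L₀ = (5.11×4.32 + 0.819×99.9)/(5.929) = 103.9/5.929 = 17.52 mg/L.
Initial deficit D₀ = C_s − DO₀ = 9.25 − 7.472 = 1.778 mg/L.
t_c = (1/0.06600) ln[(0.440/0.374)(1 − 1.778×0.06600/(0.374×17.52))] = 15.15 × ln(1.155) = 2.189 d.
D_c = (0.374/0.440) × 17.52 × e^(−0.374×2.189) = 0.8500 × 17.52 × 0.4411 = 6.570 mg/L.
Minimum DO = 9.25 − 6.570 = 2.680 mg/L.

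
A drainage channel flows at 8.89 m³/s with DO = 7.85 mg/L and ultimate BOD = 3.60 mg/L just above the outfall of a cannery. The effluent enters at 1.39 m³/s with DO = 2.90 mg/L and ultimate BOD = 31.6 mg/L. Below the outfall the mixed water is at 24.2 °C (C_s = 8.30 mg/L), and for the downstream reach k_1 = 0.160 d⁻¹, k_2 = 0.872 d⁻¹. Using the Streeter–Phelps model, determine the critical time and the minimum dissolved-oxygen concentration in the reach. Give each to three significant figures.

Mixed DO = (8.89×7.85 + 1.39×2.90)/(8.89+1.39) = 73.82/10.28 = 7.181 mg/L.
Mixed L₀ = (8.89×3.60 + 1.39×31.6)/(10.28) = 75.93/10.28 = 7.386 mg/L.
Initial deficit D₀ = C_s − DO₀ = 8.30 − 7.181 = 1.119 mg/L.
t_c = (1/0.7120) ln[(0.872/0.160)(1 − 1.119×0.7120/(0.160×7.386))] = 1.404 × ln(1.775) = 0.8056 d.
D_c = (0.160/0.872) × 7.386 × e^(−0.160×0.8056) = 0.1835 × 7.386 × 0.8791 = 1.191 mg/L.
Minimum DO = 8.30 − 1.191 = 7.109 mg/L.

t_c ≈ 0.806 d; minimum DO ≈ 7.11 mg/L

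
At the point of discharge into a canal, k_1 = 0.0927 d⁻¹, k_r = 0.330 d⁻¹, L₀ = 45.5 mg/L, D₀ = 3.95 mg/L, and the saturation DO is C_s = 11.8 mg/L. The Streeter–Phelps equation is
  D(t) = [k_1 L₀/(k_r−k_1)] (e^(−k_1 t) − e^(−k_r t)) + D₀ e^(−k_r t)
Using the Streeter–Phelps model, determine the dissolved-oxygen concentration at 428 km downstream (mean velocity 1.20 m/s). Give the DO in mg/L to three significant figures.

DO ≈ 3.22 mg/L

Travel time t = x/v = 428 km / (1.20 m/s) = 428000 m / 1.20 m/s = 356700 s = 4.128 d.
k_1 L₀/(k_r−k_1) = 0.0927×45.5/(0.330−0.0927) = 4.218/0.2373 = 17.77 mg/L.
e^(−k_1 t) = e^(−0.0927×4.128) = 0.6820; e^(−k_r t) = e^(−0.330×4.128) = 0.2561.
D = 17.77 × (0.6820 − 0.2561) + 3.95 × 0.2561 = 7.571 + 1.012 = 8.583 mg/L.
DO = C_s − D = 11.8 − 8.583 = 3.217 mg/L.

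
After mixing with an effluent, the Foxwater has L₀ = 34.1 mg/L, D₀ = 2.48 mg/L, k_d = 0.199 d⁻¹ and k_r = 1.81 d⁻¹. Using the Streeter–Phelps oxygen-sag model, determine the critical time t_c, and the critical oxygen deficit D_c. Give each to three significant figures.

t_c ≈ 0.819 d; D_c ≈ 3.19 mg/L

With k_r/k_d = 9.095 and 1 − D₀(k_r−k_d)/(k_d L₀) = 0.4112,
t_c = ln(9.095 × 0.4112) / (1.81 − 0.199) = ln(3.740) / 1.611 = 1.319/1.611 = 0.8189 d.
L(t_c) = L₀ e^(−k_d t_c) = 34.1 × 0.8496 = 28.97 mg/L, and at the critical point k_r D_c = k_d L, so D_c = (0.199/1.81) × 28.97 = 3.185 mg/L.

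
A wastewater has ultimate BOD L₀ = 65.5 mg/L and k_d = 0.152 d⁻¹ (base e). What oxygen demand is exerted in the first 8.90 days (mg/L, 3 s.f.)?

y ≈ 48.6 mg/L

y_t = L₀(1 − e^(−k_d t)) = 65.5 × (1 − e^(−0.152×8.90))
= 65.5 × (1 − 0.2585) = 65.5 × 0.7415 = 48.57 mg/L.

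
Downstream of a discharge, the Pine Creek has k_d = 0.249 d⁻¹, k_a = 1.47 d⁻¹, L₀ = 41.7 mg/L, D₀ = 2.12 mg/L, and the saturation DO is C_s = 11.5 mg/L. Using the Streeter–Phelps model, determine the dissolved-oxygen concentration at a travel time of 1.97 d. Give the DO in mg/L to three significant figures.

DO ≈ 6.65 mg/L

k_d L₀/(k_a−k_d) = 0.249×41.7/(1.47−0.249) = 10.38/1.221 = 8.504 mg/L.
e^(−k_d t) = e^(−0.249×1.970) = 0.6123; e^(−k_a t) = e^(−1.47×1.970) = 0.05525.
D = 8.504 × (0.6123 − 0.05525) + 2.12 × 0.05525 = 4.737 + 0.1171 = 4.854 mg/L.
DO = C_s − D = 11.5 − 4.854 = 6.646 mg/L.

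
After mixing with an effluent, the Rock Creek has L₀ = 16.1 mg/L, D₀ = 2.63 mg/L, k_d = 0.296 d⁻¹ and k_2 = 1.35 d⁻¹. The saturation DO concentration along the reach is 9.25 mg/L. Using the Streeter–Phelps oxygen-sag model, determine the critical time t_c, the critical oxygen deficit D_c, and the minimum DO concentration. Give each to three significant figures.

At the critical point dD/dt = 0, so k_d L₀ e^(−k_d t) = k_2 D. Substituting D(t) from the Streeter–Phelps equation and solving for t gives
t_c = ln[(k_2/k_d)(1 − D₀(k_2−k_d)/(k_d L₀))] / (k_2−k_d).
Here k_2−k_d = 1.054 d⁻¹ and 1 − D₀(k_2−k_d)/(k_d L₀) = 1 − 2.63×1.054/(0.296×16.1) = 0.4183, so
t_c = ln(4.561 × 0.4183) / 1.054 = 0.6460 / 1.054 = 0.6129 d.
L(t_c) = L₀ e^(−k_d t_c) = 16.1 × 0.8341 = 13.43 mg/L, and at the critical point k_2 D_c = k_d L, so D_c = (0.296/1.35) × 13.43 = 2.944 mg/L.
Minimum DO = C_s − D_c = 9.25 − 2.944 = 6.306 mg/L.

t_c ≈ 0.613 d; D_c ≈ 2.94 mg/L; min DO ≈ 6.31 mg/L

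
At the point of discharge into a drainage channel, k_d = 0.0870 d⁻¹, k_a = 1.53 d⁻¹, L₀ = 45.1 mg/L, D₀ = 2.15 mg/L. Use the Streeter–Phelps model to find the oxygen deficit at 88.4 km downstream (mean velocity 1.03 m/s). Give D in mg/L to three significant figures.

Travel time t = x/v = 88.4 km / (1.03 m/s) = 88400 m / 1.03 m/s = 85830 s = 0.9933 d.
k_d L₀/(k_a−k_d) = 0.0870×45.1/(1.53−0.0870) = 3.924/1.443 = 2.719 mg/L.
e^(−k_d t) = e^(−0.0870×0.9933) = 0.9172; e^(−k_a t) = e^(−1.53×0.9933) = 0.2188.
D = 2.719 × (0.9172 − 0.2188) + 2.15 × 0.2188 = 1.899 + 0.4703 = 2.370 mg/L.

D ≈ 2.37 mg/L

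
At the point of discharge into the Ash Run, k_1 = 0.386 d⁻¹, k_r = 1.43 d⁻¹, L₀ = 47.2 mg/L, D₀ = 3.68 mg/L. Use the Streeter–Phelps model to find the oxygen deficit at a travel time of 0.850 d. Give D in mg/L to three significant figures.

D ≈ 8.49 mg/L

k_1 L₀/(k_r−k_1) = 0.386×47.2/(1.43−0.386) = 18.22/1.044 = 17.45 mg/L.
e^(−k_1 t) = e^(−0.386×0.8500) = 0.7203; e^(−k_r t) = e^(−1.43×0.8500) = 0.2966.
D = 17.45 × (0.7203 − 0.2966) + 3.68 × 0.2966 = 7.395 + 1.091 = 8.486 mg/L.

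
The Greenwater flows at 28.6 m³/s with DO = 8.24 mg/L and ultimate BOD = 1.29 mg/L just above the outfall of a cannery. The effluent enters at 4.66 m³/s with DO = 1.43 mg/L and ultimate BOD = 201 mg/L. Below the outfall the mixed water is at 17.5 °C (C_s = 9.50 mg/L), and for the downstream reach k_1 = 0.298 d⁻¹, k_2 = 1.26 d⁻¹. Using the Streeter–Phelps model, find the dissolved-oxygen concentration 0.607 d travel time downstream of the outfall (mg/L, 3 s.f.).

Mixed DO = (28.6×8.24 + 4.66×1.43)/(28.6+4.66) = 242.3/33.26 = 7.286 mg/L.
Mixed L₀ = (28.6×1.29 + 4.66×201)/(33.26) = 973.6/33.26 = 29.27 mg/L.
Initial deficit D₀ = C_s − DO₀ = 9.50 − 7.286 = 2.214 mg/L.
D(0.607) = [0.298×29.27/(1.26−0.298)](e^(−0.298×0.607) − e^(−1.26×0.607)) + 2.214 e^(−1.26×0.607)
= 9.067 × (0.8345 − 0.4654) + 2.214 × 0.4654 = 4.377 mg/L.
DO = 9.50 − 4.377 = 5.123 mg/L.

DO ≈ 5.12 mg/L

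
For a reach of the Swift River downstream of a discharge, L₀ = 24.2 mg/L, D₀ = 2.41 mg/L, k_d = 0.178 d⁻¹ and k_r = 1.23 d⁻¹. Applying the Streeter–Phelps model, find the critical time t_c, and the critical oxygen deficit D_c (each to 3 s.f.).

t_c ≈ 0.993 d; D_c ≈ 2.93 mg/L

At the critical point dD/dt = 0, so k_d L₀ e^(−k_d t) = k_r D. Substituting D(t) from the Streeter–Phelps equation and solving for t gives
t_c = ln[(k_r/k_d)(1 − D₀(k_r−k_d)/(k_d L₀))] / (k_r−k_d).
Here k_r−k_d = 1.052 d⁻¹ and 1 − D₀(k_r−k_d)/(k_d L₀) = 1 − 2.41×1.052/(0.178×24.2) = 0.4114, so
t_c = ln(6.910 × 0.4114) / 1.052 = 1.045 / 1.052 = 0.9932 d.
L(t_c) = L₀ e^(−k_d t_c) = 24.2 × 0.8380 = 20.28 mg/L, and at the critical point k_r D_c = k_d L, so D_c = (0.178/1.23) × 20.28 = 2.935 mg/L.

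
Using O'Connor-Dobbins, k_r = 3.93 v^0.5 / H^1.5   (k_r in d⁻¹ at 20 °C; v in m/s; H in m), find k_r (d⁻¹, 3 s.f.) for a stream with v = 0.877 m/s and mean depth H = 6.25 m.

k_r ≈ 0.236 d⁻¹

k_r = 3.93 × 0.877^0.5 / 6.25^1.5 = 3.93 × 0.9365 / 15.62 = 0.2355 d⁻¹.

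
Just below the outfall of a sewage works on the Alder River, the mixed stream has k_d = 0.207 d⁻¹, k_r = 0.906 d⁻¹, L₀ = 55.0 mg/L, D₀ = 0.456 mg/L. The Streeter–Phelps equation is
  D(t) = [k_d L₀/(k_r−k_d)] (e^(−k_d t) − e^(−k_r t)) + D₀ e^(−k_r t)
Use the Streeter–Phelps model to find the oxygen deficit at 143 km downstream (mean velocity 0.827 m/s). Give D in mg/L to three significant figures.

D ≈ 8.18 mg/L

Travel time t = x/v = 143 km / (0.827 m/s) = 143000 m / 0.827 m/s = 172900 s = 2.001 d.
k_d L₀/(k_r−k_d) = 0.207×55.0/(0.906−0.207) = 11.38/0.6990 = 16.29 mg/L.
e^(−k_d t) = e^(−0.207×2.001) = 0.6608; e^(−k_r t) = e^(−0.906×2.001) = 0.1631.
D = 16.29 × (0.6608 − 0.1631) + 0.456 × 0.1631 = 8.106 + 0.07439 = 8.181 mg/L.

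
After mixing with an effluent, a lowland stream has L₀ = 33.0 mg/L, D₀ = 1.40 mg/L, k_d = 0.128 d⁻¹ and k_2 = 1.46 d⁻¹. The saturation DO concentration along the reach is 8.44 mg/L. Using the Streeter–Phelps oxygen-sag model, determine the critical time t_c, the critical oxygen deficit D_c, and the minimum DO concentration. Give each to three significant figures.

t_c = [1/(k_2−k_d)] ln[(k_2/k_d)(1 − D₀(k_2−k_d)/(k_d L₀))]
= [1/(1.46−0.128)] ln[(1.46/0.128)(1 − 1.40×1.332/(0.128×33.0))]
= (1/1.332) ln[11.41 × 0.5585] = 0.7508 × ln(6.371) = 0.7508 × 1.852 = 1.390 d.
L(t_c) = L₀ e^(−k_d t_c) = 33.0 × 0.8370 = 27.62 mg/L, and at the critical point k_2 D_c = k_d L, so D_c = (0.128/1.46) × 27.62 = 2.422 mg/L.
Minimum DO = C_s − D_c = 8.44 − 2.422 = 6.018 mg/L.

t_c ≈ 1.39 d; D_c ≈ 2.42 mg/L; min DO ≈ 6.02 mg/L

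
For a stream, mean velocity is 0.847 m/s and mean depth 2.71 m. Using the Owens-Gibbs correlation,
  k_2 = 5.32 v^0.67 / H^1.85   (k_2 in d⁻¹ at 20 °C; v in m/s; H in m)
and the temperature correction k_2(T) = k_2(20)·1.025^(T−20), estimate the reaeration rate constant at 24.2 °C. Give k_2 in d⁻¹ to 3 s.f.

k_2(20) = 5.32 × 0.847^0.67 / 2.71^1.85 = 5.32 × 0.8947 / 6.324 = 0.7527 d⁻¹.
k_2(24.2) = 0.7527 × 1.025^(24.2−20) = 0.7527 × 1.109 = 0.8349 d⁻¹.

k_2 ≈ 0.835 d⁻¹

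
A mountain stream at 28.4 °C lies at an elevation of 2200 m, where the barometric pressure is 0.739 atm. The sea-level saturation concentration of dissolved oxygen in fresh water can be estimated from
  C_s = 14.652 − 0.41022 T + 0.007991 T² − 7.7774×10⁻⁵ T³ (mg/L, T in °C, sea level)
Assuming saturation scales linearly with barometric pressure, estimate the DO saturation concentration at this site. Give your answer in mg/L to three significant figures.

At sea level: C_s = 14.652 − 0.41022×28.4 + 0.007991×28.4² − 7.7774×10⁻⁵×28.4³ = 7.665 mg/L.
Pressure correction: C_s' = 7.665 × 0.739 = 5.665 mg/L.

C_s ≈ 5.66 mg/L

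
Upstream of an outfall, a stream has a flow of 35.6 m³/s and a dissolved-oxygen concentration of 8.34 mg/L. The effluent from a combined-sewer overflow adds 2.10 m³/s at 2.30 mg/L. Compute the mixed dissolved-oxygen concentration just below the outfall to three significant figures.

Flow-weighted mixing: C = (Q_r C_r + Q_w C_w)/(Q_r + Q_w)
= (35.6×8.34 + 2.10×2.30)/(35.6 + 2.10) = 301.7/37.70 = 8.004 mg/L.

8.00 mg/L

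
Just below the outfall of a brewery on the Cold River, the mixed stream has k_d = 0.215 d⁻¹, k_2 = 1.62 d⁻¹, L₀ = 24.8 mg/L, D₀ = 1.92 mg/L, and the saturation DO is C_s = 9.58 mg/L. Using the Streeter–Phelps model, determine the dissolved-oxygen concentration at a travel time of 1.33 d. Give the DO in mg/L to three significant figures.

DO ≈ 6.95 mg/L

k_d L₀/(k_2−k_d) = 0.215×24.8/(1.62−0.215) = 5.332/1.405 = 3.795 mg/L.
e^(−k_d t) = e^(−0.215×1.330) = 0.7513; e^(−k_2 t) = e^(−1.62×1.330) = 0.1159.
D = 3.795 × (0.7513 − 0.1159) + 1.92 × 0.1159 = 2.411 + 0.2226 = 2.634 mg/L.
DO = C_s − D = 9.58 − 2.634 = 6.946 mg/L.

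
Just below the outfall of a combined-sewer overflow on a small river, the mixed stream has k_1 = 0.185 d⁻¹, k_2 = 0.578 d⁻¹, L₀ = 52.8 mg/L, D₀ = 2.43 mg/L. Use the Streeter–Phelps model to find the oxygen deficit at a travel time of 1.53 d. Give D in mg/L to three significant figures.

D ≈ 9.47 mg/L

k_1 L₀/(k_2−k_1) = 0.185×52.8/(0.578−0.185) = 9.768/0.3930 = 24.85 mg/L.
e^(−k_1 t) = e^(−0.185×1.530) = 0.7535; e^(−k_2 t) = e^(−0.578×1.530) = 0.4130.
D = 24.85 × (0.7535 − 0.4130) + 2.43 × 0.4130 = 8.463 + 1.004 = 9.467 mg/L.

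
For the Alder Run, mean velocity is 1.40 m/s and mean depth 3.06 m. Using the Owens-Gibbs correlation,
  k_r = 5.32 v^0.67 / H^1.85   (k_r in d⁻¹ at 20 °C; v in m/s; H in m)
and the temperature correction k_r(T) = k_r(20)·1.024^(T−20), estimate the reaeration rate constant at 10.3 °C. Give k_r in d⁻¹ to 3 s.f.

k_r(20) = 5.32 × 1.40^0.67 / 3.06^1.85 = 5.32 × 1.253 / 7.917 = 0.8418 d⁻¹.
k_r(10.3) = 0.8418 × 1.024^(10.3−20) = 0.8418 × 0.7945 = 0.6688 d⁻¹.

k_r ≈ 0.669 d⁻¹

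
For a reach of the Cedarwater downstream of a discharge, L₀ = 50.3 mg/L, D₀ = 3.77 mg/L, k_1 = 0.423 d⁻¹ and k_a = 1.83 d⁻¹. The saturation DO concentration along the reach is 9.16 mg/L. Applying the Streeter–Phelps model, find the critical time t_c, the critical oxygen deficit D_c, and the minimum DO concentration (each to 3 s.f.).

At the critical point dD/dt = 0, so k_1 L₀ e^(−k_1 t) = k_a D. Substituting D(t) from the Streeter–Phelps equation and solving for t gives
t_c = ln[(k_a/k_1)(1 − D₀(k_a−k_1)/(k_1 L₀))] / (k_a−k_1).
Here k_a−k_1 = 1.407 d⁻¹ and 1 − D₀(k_a−k_1)/(k_1 L₀) = 1 − 3.77×1.407/(0.423×50.3) = 0.7507, so
t_c = ln(4.326 × 0.7507) / 1.407 = 1.178 / 1.407 = 0.8372 d.
D_c = (k_1/k_a) L₀ e^(−k_1 t_c) = (0.423/1.83) × 50.3 × e^(−0.423×0.8372) = 0.2311 × 50.3 × 0.7018 = 8.159 mg/L.
Minimum DO = C_s − D_c = 9.16 − 8.159 = 1.001 mg/L.

t_c ≈ 0.837 d; D_c ≈ 8.16 mg/L; min DO ≈ 1.00 mg/L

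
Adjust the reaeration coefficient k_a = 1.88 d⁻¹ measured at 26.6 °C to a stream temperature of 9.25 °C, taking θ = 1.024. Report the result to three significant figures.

k_a(T₂) = k_a(T₁) · θ^(T₂−T₁) = 1.88 × 1.024^(9.25−26.6)
= 1.88 × 1.024^-17.4 = 1.88 × 0.6627 = 1.246 d⁻¹.

k_a ≈ 1.25 d⁻¹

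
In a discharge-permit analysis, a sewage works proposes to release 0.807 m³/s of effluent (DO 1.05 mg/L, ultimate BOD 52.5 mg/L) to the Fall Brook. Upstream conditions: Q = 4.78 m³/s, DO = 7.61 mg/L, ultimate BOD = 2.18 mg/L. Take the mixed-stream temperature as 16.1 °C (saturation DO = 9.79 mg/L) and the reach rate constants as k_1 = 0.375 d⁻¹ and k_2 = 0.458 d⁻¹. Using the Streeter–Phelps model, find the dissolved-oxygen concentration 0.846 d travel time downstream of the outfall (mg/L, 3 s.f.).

Mixed DO = (4.78×7.61 + 0.807×1.05)/(4.78+0.807) = 37.22/5.587 = 6.662 mg/L.
Mixed L₀ = (4.78×2.18 + 0.807×52.5)/(5.587) = 52.79/5.587 = 9.448 mg/L.
Initial deficit D₀ = C_s − DO₀ = 9.79 − 6.662 = 3.128 mg/L.
D(0.846) = [0.375×9.448/(0.458−0.375)](e^(−0.375×0.846) − e^(−0.458×0.846)) + 3.128 e^(−0.458×0.846)
= 42.69 × (0.7281 − 0.6788) + 3.128 × 0.6788 = 4.231 mg/L.
DO = 9.79 − 4.231 = 5.559 mg/L.

DO ≈ 5.56 mg/L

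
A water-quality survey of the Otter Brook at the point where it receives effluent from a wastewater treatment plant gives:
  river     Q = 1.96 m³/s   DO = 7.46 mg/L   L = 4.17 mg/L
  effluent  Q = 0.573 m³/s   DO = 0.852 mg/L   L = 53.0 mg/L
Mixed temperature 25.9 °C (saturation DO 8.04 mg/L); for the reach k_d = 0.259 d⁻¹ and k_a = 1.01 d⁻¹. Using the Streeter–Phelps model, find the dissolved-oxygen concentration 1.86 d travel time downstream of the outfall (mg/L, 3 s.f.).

DO ≈ 5.28 mg/L

Mixed DO = (1.96×7.46 + 0.573×0.852)/(1.96+0.573) = 15.11/2.533 = 5.965 mg/L.
Mixed L₀ = (1.96×4.17 + 0.573×53.0)/(2.533) = 38.54/2.533 = 15.22 mg/L.
Initial deficit D₀ = C_s − DO₀ = 8.04 − 5.965 = 2.075 mg/L.
D(1.86) = [0.259×15.22/(1.01−0.259)](e^(−0.259×1.86) − e^(−1.01×1.86)) + 2.075 e^(−1.01×1.86)
= 5.248 × (0.6177 − 0.1528) + 2.075 × 0.1528 = 2.757 mg/L.
DO = 8.04 − 2.757 = 5.283 mg/L.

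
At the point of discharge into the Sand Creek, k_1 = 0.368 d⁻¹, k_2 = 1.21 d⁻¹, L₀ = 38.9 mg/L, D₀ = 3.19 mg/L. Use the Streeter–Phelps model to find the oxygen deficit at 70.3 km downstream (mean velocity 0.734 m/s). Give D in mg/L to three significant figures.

Travel time t = x/v = 70.3 km / (0.734 m/s) = 70300 m / 0.734 m/s = 95780 s = 1.109 d.
k_1 L₀/(k_2−k_1) = 0.368×38.9/(1.21−0.368) = 14.32/0.8420 = 17.00 mg/L.
e^(−k_1 t) = e^(−0.368×1.109) = 0.6650; e^(−k_2 t) = e^(−1.21×1.109) = 0.2615.
D = 17.00 × (0.6650 − 0.2615) + 3.19 × 0.2615 = 6.860 + 0.8342 = 7.695 mg/L.

D ≈ 7.69 mg/L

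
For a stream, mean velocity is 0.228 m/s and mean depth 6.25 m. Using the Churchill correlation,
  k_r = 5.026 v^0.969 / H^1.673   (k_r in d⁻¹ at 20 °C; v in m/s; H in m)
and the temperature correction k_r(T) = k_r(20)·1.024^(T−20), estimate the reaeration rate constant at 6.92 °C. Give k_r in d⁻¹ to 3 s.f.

k_r(20) = 5.026 × 0.228^0.969 / 6.25^1.673 = 5.026 × 0.2387 / 21.45 = 0.05592 d⁻¹.
k_r(6.92) = 0.05592 × 1.024^(6.92−20) = 0.05592 × 0.7333 = 0.04100 d⁻¹.

k_r ≈ 0.0410 d⁻¹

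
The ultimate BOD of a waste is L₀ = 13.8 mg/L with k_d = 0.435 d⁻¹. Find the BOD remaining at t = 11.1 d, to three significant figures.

L_t = L₀ e^(−k_d t) = 13.8 × e^(−0.435×11.1) = 13.8 × 0.007999 = 0.1104 mg/L.

L ≈ 0.110 mg/L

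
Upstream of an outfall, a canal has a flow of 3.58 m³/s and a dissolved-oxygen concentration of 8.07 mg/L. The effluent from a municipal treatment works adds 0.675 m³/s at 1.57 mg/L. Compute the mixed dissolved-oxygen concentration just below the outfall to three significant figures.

Flow-weighted mixing: C = (Q_r C_r + Q_w C_w)/(Q_r + Q_w)
= (3.58×8.07 + 0.675×1.57)/(3.58 + 0.675) = 29.95/4.255 = 7.039 mg/L.

7.04 mg/L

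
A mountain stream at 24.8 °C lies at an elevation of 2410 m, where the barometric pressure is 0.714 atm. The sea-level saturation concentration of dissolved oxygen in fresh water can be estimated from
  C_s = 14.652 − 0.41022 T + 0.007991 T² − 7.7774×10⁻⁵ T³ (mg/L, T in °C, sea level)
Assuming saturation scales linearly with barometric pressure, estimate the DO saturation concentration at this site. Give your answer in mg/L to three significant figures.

C_s ≈ 5.86 mg/L

At sea level: C_s = 14.652 − 0.41022×24.8 + 0.007991×24.8² − 7.7774×10⁻⁵×24.8³ = 8.207 mg/L.
Pressure correction: C_s' = 8.207 × 0.714 = 5.860 mg/L.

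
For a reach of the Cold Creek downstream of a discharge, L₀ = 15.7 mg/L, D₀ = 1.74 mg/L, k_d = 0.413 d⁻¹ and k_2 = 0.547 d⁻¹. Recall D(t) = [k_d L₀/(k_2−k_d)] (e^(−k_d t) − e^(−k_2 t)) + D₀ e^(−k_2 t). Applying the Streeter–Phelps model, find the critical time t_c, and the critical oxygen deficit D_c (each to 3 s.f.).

t_c ≈ 1.82 d; D_c ≈ 5.58 mg/L

With k_2/k_d = 1.324 and 1 − D₀(k_2−k_d)/(k_d L₀) = 0.9640,
t_c = ln(1.324 × 0.9640) / (0.547 − 0.413) = ln(1.277) / 0.1340 = 0.2444/0.1340 = 1.824 d.
D_c = (k_d/k_2) L₀ e^(−k_d t_c) = (0.413/0.547) × 15.7 × e^(−0.413×1.824) = 0.7550 × 15.7 × 0.4709 = 5.582 mg/L.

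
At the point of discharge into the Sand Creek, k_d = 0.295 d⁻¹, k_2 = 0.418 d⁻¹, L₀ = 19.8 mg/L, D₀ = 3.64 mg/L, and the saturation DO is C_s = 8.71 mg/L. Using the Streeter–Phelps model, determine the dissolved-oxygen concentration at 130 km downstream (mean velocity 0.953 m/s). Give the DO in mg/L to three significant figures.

Travel time t = x/v = 130 km / (0.953 m/s) = 130000 m / 0.953 m/s = 136400 s = 1.579 d.
k_d L₀/(k_2−k_d) = 0.295×19.8/(0.418−0.295) = 5.841/0.1230 = 47.49 mg/L.
e^(−k_d t) = e^(−0.295×1.579) = 0.6277; e^(−k_2 t) = e^(−0.418×1.579) = 0.5169.
D = 47.49 × (0.6277 − 0.5169) + 3.64 × 0.5169 = 5.261 + 1.881 = 7.142 mg/L.
DO = C_s − D = 8.71 − 7.142 = 1.568 mg/L.

DO ≈ 1.57 mg/L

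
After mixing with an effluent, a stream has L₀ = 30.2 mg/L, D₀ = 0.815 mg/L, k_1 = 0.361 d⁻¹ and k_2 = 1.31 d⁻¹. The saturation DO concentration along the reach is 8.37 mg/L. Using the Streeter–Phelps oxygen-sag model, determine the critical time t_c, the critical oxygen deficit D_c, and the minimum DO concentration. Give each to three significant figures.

t_c ≈ 1.28 d; D_c ≈ 5.24 mg/L; min DO ≈ 3.13 mg/L

t_c = [1/(k_2−k_1)] ln[(k_2/k_1)(1 − D₀(k_2−k_1)/(k_1 L₀))]
= [1/(1.31−0.361)] ln[(1.31/0.361)(1 − 0.815×0.9490/(0.361×30.2))]
= (1/0.9490) ln[3.629 × 0.9291] = 1.054 × ln(3.371) = 1.054 × 1.215 = 1.281 d.
L(t_c) = L₀ e^(−k_1 t_c) = 30.2 × 0.6298 = 19.02 mg/L, and at the critical point k_2 D_c = k_1 L, so D_c = (0.361/1.31) × 19.02 = 5.242 mg/L.
Minimum DO = C_s − D_c = 8.37 − 5.242 = 3.128 mg/L.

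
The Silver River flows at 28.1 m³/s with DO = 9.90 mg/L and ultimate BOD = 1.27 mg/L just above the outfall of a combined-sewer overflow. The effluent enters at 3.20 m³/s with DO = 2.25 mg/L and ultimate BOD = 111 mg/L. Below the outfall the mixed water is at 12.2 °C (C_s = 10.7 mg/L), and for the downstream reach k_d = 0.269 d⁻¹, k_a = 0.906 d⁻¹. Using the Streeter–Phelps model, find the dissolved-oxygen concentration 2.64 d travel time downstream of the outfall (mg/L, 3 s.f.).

Mixed DO = (28.1×9.90 + 3.20×2.25)/(28.1+3.20) = 285.4/31.30 = 9.118 mg/L.
Mixed L₀ = (28.1×1.27 + 3.20×111)/(31.30) = 390.9/31.30 = 12.49 mg/L.
Initial deficit D₀ = C_s − DO₀ = 10.7 − 9.118 = 1.582 mg/L.
D(2.64) = [0.269×12.49/(0.906−0.269)](e^(−0.269×2.64) − e^(−0.906×2.64)) + 1.582 e^(−0.906×2.64)
= 5.274 × (0.4916 − 0.09146) + 1.582 × 0.09146 = 2.255 mg/L.
DO = 10.7 − 2.255 = 8.445 mg/L.

DO ≈ 8.45 mg/L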